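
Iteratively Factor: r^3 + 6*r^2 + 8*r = (r + 4)*(r^2 + 2*r) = (r + 2)*(r + 4)*(r)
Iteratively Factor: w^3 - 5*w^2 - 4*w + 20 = (w - 2)*(w^2 - 3*w - 10) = (w - 2)*(w + 2)*(w - 5)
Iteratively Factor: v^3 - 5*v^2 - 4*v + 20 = (v - 5)*(v^2 - 4) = (v - 5)*(v - 2)*(v + 2)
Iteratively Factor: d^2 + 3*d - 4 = (d - 1)*(d + 4)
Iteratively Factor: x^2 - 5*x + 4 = (x - 4)*(x - 1)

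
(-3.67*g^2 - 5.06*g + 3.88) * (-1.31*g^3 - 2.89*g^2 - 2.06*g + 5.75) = 4.8077*g^5 + 17.2349*g^4 + 17.1008*g^3 - 21.8921*g^2 - 37.0878*g + 22.31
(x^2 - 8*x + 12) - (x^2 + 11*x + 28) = -19*x - 16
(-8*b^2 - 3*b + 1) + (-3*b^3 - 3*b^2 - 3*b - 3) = -3*b^3 - 11*b^2 - 6*b - 2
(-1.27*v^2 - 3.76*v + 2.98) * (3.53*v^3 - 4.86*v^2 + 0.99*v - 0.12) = -4.4831*v^5 - 7.1006*v^4 + 27.5357*v^3 - 18.0528*v^2 + 3.4014*v - 0.3576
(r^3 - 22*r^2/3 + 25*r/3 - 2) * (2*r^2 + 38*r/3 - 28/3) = 2*r^5 - 2*r^4 - 770*r^3/9 + 170*r^2 - 928*r/9 + 56/3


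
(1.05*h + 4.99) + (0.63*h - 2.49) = 1.68*h + 2.5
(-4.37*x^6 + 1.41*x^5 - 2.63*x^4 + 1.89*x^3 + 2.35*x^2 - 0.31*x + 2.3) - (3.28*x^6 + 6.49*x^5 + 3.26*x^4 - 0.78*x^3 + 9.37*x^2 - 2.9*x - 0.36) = -7.65*x^6 - 5.08*x^5 - 5.89*x^4 + 2.67*x^3 - 7.02*x^2 + 2.59*x + 2.66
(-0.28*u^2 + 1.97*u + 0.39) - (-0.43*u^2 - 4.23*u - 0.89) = 0.15*u^2 + 6.2*u + 1.28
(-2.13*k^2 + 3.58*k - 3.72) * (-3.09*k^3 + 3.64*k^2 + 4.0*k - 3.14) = 6.5817*k^5 - 18.8154*k^4 + 16.006*k^3 + 7.4674*k^2 - 26.1212*k + 11.6808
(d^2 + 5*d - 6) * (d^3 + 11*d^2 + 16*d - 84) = d^5 + 16*d^4 + 65*d^3 - 70*d^2 - 516*d + 504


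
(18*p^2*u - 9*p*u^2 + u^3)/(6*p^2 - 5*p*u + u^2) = u*(6*p - u)/(2*p - u)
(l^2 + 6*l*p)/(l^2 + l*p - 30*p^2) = l/(l - 5*p)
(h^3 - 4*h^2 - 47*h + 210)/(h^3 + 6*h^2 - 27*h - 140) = (h - 6)/(h + 4)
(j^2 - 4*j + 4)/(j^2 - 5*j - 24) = (-j^2 + 4*j - 4)/(-j^2 + 5*j + 24)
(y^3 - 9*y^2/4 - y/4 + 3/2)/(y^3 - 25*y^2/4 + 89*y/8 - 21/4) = 2*(4*y^2 - y - 3)/(8*y^2 - 34*y + 21)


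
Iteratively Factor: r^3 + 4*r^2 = (r)*(r^2 + 4*r) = r^2*(r + 4)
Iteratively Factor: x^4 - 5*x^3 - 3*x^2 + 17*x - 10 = (x - 1)*(x^3 - 4*x^2 - 7*x + 10) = (x - 5)*(x - 1)*(x^2 + x - 2) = (x - 5)*(x - 1)^2*(x + 2)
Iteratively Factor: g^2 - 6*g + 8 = (g - 2)*(g - 4)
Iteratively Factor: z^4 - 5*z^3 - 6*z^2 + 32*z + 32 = (z + 1)*(z^3 - 6*z^2 + 32) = (z - 4)*(z + 1)*(z^2 - 2*z - 8) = (z - 4)^2*(z + 1)*(z + 2)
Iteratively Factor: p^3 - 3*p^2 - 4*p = (p + 1)*(p^2 - 4*p) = (p - 4)*(p + 1)*(p)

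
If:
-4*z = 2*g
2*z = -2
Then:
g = 2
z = -1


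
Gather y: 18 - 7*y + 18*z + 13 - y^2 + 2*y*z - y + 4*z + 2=-y^2 + y*(2*z - 8) + 22*z + 33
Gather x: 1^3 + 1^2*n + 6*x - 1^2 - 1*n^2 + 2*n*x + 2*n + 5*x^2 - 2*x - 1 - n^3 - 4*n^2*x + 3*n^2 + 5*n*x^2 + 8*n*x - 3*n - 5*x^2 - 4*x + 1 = -n^3 + 2*n^2 + 5*n*x^2 + x*(-4*n^2 + 10*n)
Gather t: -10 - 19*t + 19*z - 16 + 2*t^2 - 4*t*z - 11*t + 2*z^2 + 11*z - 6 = 2*t^2 + t*(-4*z - 30) + 2*z^2 + 30*z - 32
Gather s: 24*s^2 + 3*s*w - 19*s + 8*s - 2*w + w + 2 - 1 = 24*s^2 + s*(3*w - 11) - w + 1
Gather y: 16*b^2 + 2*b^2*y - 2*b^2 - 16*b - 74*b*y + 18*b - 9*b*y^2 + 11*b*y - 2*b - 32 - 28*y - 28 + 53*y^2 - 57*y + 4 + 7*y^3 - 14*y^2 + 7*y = 14*b^2 + 7*y^3 + y^2*(39 - 9*b) + y*(2*b^2 - 63*b - 78) - 56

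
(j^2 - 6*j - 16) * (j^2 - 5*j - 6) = j^4 - 11*j^3 + 8*j^2 + 116*j + 96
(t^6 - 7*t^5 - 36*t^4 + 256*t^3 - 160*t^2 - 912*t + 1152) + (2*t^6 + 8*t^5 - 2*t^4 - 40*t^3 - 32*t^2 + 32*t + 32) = 3*t^6 + t^5 - 38*t^4 + 216*t^3 - 192*t^2 - 880*t + 1184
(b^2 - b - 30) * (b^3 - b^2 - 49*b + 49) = b^5 - 2*b^4 - 78*b^3 + 128*b^2 + 1421*b - 1470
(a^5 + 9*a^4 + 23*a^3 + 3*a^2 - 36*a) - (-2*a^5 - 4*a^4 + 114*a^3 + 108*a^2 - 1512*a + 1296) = 3*a^5 + 13*a^4 - 91*a^3 - 105*a^2 + 1476*a - 1296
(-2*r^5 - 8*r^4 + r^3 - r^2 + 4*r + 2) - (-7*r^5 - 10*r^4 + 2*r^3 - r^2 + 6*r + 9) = 5*r^5 + 2*r^4 - r^3 - 2*r - 7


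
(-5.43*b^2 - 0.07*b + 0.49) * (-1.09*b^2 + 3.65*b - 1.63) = 5.9187*b^4 - 19.7432*b^3 + 8.0613*b^2 + 1.9026*b - 0.7987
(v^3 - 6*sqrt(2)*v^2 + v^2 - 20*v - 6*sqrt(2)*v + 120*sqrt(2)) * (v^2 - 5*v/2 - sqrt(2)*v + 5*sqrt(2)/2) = v^5 - 7*sqrt(2)*v^4 - 3*v^4/2 - 21*v^3/2 + 21*sqrt(2)*v^3/2 + 32*v^2 + 315*sqrt(2)*v^2/2 - 350*sqrt(2)*v - 270*v + 600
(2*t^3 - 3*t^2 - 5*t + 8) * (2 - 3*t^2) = -6*t^5 + 9*t^4 + 19*t^3 - 30*t^2 - 10*t + 16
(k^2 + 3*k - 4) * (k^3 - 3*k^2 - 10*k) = k^5 - 23*k^3 - 18*k^2 + 40*k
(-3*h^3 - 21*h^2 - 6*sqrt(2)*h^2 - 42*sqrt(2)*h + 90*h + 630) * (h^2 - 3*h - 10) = -3*h^5 - 12*h^4 - 6*sqrt(2)*h^4 - 24*sqrt(2)*h^3 + 183*h^3 + 186*sqrt(2)*h^2 + 570*h^2 - 2790*h + 420*sqrt(2)*h - 6300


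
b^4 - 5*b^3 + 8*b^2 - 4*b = b*(b - 2)^2*(b - 1)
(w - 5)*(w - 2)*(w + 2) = w^3 - 5*w^2 - 4*w + 20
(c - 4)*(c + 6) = c^2 + 2*c - 24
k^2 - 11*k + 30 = (k - 6)*(k - 5)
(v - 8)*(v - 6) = v^2 - 14*v + 48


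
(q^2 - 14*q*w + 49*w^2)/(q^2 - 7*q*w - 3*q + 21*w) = (q - 7*w)/(q - 3)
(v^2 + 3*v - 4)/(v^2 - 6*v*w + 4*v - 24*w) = (v - 1)/(v - 6*w)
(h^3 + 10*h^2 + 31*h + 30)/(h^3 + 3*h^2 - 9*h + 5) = (h^2 + 5*h + 6)/(h^2 - 2*h + 1)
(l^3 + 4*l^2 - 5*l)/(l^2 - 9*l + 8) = l*(l + 5)/(l - 8)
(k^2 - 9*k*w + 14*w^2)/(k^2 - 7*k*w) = (k - 2*w)/k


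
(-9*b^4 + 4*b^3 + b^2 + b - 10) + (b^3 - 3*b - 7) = -9*b^4 + 5*b^3 + b^2 - 2*b - 17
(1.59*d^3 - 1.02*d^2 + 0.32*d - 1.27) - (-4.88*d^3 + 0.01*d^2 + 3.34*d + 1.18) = 6.47*d^3 - 1.03*d^2 - 3.02*d - 2.45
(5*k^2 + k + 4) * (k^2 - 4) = 5*k^4 + k^3 - 16*k^2 - 4*k - 16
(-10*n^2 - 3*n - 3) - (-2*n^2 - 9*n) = -8*n^2 + 6*n - 3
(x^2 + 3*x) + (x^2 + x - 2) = 2*x^2 + 4*x - 2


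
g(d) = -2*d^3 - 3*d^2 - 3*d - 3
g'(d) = -6*d^2 - 6*d - 3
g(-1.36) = 0.56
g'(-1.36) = -5.94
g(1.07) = -12.09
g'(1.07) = -16.29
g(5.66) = -478.73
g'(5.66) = -229.17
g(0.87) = -9.20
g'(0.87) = -12.76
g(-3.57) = 60.47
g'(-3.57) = -58.05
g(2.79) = -78.16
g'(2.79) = -66.44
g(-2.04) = 7.61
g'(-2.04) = -15.73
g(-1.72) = 3.46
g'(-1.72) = -10.43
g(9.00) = -1731.00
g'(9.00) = -543.00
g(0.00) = -3.00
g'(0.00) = -3.00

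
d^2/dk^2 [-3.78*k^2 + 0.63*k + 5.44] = -7.56000000000000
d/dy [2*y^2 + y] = 4*y + 1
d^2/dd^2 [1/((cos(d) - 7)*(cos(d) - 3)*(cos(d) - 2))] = (-682*(1 - cos(d)^2)^2 + 12*sin(d)^6 + 3*cos(d)^6 + 132*cos(d)^5 + 906*cos(d)^3 + 117*cos(d)^2 - 4422*cos(d) + 3024)/((cos(d) - 7)^3*(cos(d) - 3)^3*(cos(d) - 2)^3)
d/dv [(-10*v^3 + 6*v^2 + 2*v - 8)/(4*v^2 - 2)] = (-10*v^4 + 13*v^2 + 10*v - 1)/(4*v^4 - 4*v^2 + 1)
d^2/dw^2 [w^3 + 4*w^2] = 6*w + 8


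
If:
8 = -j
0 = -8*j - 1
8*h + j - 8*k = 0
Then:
No Solution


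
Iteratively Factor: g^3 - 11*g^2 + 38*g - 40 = (g - 2)*(g^2 - 9*g + 20) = (g - 4)*(g - 2)*(g - 5)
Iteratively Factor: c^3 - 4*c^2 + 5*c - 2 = (c - 1)*(c^2 - 3*c + 2) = (c - 1)^2*(c - 2)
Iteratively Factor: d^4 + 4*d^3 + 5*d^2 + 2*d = (d + 2)*(d^3 + 2*d^2 + d) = (d + 1)*(d + 2)*(d^2 + d) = d*(d + 1)*(d + 2)*(d + 1)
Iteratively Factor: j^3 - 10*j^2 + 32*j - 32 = (j - 4)*(j^2 - 6*j + 8) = (j - 4)^2*(j - 2)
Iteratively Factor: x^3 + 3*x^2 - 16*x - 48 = (x - 4)*(x^2 + 7*x + 12) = (x - 4)*(x + 4)*(x + 3)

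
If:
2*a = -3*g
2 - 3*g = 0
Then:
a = -1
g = 2/3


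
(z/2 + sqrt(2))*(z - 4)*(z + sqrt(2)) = z^3/2 - 2*z^2 + 3*sqrt(2)*z^2/2 - 6*sqrt(2)*z + 2*z - 8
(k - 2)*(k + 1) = k^2 - k - 2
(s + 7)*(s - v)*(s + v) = s^3 + 7*s^2 - s*v^2 - 7*v^2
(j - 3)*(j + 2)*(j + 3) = j^3 + 2*j^2 - 9*j - 18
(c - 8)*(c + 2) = c^2 - 6*c - 16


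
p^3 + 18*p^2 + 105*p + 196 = (p + 4)*(p + 7)^2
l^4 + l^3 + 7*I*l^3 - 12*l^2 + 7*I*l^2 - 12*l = l*(l + 1)*(l + 3*I)*(l + 4*I)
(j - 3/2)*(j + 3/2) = j^2 - 9/4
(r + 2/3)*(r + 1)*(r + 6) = r^3 + 23*r^2/3 + 32*r/3 + 4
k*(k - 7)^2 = k^3 - 14*k^2 + 49*k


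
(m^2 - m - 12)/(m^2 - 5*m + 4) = (m + 3)/(m - 1)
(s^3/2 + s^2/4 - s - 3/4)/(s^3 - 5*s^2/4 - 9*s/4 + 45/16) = 4*(s^2 + 2*s + 1)/(8*s^2 + 2*s - 15)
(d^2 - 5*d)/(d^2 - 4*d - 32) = d*(5 - d)/(-d^2 + 4*d + 32)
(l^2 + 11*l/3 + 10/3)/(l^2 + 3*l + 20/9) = 3*(l + 2)/(3*l + 4)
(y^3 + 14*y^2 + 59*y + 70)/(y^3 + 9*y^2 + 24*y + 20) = (y + 7)/(y + 2)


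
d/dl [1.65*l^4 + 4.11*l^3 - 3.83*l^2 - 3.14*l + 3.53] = 6.6*l^3 + 12.33*l^2 - 7.66*l - 3.14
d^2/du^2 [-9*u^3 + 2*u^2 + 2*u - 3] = 4 - 54*u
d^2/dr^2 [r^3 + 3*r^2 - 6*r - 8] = 6*r + 6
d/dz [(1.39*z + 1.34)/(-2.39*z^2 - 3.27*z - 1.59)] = (3.3221*z^2 + 6.4052*z + 2.1717)/(5.7121*z^4 + 15.6306*z^3 + 18.2931*z^2 + 10.3986*z + 2.5281)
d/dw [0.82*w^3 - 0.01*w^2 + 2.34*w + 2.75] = 2.46*w^2 - 0.02*w + 2.34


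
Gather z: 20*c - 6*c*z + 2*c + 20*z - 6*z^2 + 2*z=22*c - 6*z^2 + z*(22 - 6*c)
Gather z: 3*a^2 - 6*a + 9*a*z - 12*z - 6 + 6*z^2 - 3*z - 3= 3*a^2 - 6*a + 6*z^2 + z*(9*a - 15) - 9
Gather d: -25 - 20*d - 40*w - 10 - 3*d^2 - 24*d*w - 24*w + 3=-3*d^2 + d*(-24*w - 20) - 64*w - 32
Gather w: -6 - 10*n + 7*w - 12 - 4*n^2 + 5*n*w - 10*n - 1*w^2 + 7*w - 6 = -4*n^2 - 20*n - w^2 + w*(5*n + 14) - 24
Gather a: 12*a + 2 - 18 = 12*a - 16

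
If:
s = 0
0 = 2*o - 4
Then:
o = 2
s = 0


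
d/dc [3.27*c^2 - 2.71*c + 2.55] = 6.54*c - 2.71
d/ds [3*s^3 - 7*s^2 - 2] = s*(9*s - 14)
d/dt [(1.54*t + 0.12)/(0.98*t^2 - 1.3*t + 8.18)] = (-1.5092*t^2 - 0.2352*t + 12.7532)/(0.9604*t^4 - 2.548*t^3 + 17.7228*t^2 - 21.268*t + 66.9124)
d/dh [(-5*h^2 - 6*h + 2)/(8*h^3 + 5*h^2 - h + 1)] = (40*h^4 + 96*h^3 - 13*h^2 - 30*h - 4)/(64*h^6 + 80*h^5 + 9*h^4 + 6*h^3 + 11*h^2 - 2*h + 1)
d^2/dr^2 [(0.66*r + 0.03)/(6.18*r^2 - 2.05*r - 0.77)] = ((2.3352 - 24.4728*r)*(-6.18*r^2 + 2.05*r + 0.77) - (0.66*r + 0.03)*(12.36*r - 2.05)*(24.72*r - 4.1))/(-6.18*r^2 + 2.05*r + 0.77)^3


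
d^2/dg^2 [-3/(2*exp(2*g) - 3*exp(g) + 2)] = 3*(-2*(4*exp(g) - 3)^2*exp(g) + (8*exp(g) - 3)*(2*exp(2*g) - 3*exp(g) + 2))*exp(g)/(2*exp(2*g) - 3*exp(g) + 2)^3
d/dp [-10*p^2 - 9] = -20*p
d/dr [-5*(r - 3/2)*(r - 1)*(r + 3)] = -15*r^2 - 5*r + 30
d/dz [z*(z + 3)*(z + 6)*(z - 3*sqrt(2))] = 4*z^3 - 9*sqrt(2)*z^2 + 27*z^2 - 54*sqrt(2)*z + 36*z - 54*sqrt(2)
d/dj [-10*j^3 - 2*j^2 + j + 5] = -30*j^2 - 4*j + 1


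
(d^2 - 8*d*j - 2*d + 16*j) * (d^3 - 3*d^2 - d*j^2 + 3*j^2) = d^5 - 8*d^4*j - 5*d^4 - d^3*j^2 + 40*d^3*j + 6*d^3 + 8*d^2*j^3 + 5*d^2*j^2 - 48*d^2*j - 40*d*j^3 - 6*d*j^2 + 48*j^3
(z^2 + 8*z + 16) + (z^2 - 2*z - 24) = 2*z^2 + 6*z - 8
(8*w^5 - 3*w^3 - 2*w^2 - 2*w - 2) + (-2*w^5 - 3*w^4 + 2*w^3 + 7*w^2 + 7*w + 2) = 6*w^5 - 3*w^4 - w^3 + 5*w^2 + 5*w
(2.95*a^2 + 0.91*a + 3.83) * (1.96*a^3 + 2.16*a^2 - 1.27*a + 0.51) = 5.782*a^5 + 8.1556*a^4 + 5.7259*a^3 + 8.6216*a^2 - 4.4*a + 1.9533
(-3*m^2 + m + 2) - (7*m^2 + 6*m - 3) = -10*m^2 - 5*m + 5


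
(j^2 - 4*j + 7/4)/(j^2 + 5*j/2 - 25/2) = (4*j^2 - 16*j + 7)/(2*(2*j^2 + 5*j - 25))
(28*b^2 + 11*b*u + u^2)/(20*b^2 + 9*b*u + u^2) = (7*b + u)/(5*b + u)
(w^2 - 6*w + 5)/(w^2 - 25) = (w - 1)/(w + 5)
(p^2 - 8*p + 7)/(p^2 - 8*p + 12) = (p^2 - 8*p + 7)/(p^2 - 8*p + 12)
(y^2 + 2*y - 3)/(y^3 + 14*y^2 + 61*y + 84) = (y - 1)/(y^2 + 11*y + 28)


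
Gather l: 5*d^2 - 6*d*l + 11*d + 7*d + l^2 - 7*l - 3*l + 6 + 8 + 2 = 5*d^2 + 18*d + l^2 + l*(-6*d - 10) + 16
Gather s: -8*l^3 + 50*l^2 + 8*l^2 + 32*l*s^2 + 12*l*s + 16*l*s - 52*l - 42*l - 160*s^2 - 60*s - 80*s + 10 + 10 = -8*l^3 + 58*l^2 - 94*l + s^2*(32*l - 160) + s*(28*l - 140) + 20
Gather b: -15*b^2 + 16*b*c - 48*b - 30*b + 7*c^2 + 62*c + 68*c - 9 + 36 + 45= -15*b^2 + b*(16*c - 78) + 7*c^2 + 130*c + 72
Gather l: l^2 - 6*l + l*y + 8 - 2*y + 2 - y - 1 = l^2 + l*(y - 6) - 3*y + 9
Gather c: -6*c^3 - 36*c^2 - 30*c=-6*c^3 - 36*c^2 - 30*c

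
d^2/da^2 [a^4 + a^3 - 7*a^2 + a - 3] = 12*a^2 + 6*a - 14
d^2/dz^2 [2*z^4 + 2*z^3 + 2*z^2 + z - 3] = 24*z^2 + 12*z + 4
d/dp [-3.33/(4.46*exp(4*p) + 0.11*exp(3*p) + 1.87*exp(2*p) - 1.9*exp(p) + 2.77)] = (59.4072*exp(3*p) + 1.0989*exp(2*p) + 12.4542*exp(p) - 6.327)*exp(p)/(4.46*exp(4*p) + 0.11*exp(3*p) + 1.87*exp(2*p) - 1.9*exp(p) + 2.77)^2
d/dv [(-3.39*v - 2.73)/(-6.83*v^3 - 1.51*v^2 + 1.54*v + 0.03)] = (-46.3074*v^3 - 61.0566*v^2 - 8.2446*v + 4.1025)/(46.6489*v^6 + 20.6266*v^5 - 18.7563*v^4 - 5.0606*v^3 + 2.281*v^2 + 0.0924*v + 0.0009)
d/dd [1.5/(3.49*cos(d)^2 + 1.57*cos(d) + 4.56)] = (10.47*cos(d) + 2.355)*sin(d)/(3.49*cos(d)^2 + 1.57*cos(d) + 4.56)^2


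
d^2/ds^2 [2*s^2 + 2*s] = 4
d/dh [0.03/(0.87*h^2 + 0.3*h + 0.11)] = (-0.0522*h - 0.009)/(0.87*h^2 + 0.3*h + 0.11)^2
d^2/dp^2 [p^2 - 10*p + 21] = 2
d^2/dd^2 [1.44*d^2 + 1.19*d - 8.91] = 2.88000000000000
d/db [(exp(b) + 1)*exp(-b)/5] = -exp(-b)/5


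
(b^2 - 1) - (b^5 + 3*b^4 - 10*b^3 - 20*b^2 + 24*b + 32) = -b^5 - 3*b^4 + 10*b^3 + 21*b^2 - 24*b - 33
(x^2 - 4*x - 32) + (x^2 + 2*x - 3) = 2*x^2 - 2*x - 35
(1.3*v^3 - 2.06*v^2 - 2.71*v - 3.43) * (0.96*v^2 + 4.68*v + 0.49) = 1.248*v^5 + 4.1064*v^4 - 11.6054*v^3 - 16.985*v^2 - 17.3803*v - 1.6807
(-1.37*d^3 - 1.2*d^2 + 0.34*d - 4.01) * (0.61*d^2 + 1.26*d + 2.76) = -0.8357*d^5 - 2.4582*d^4 - 5.0858*d^3 - 5.3297*d^2 - 4.1142*d - 11.0676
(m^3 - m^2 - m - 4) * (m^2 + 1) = m^5 - m^4 - 5*m^2 - m - 4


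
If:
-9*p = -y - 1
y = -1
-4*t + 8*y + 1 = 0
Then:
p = 0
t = -7/4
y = -1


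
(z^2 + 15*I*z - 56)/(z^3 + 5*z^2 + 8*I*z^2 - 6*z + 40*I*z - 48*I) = (z + 7*I)/(z^2 + 5*z - 6)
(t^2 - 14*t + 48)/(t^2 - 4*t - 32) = (t - 6)/(t + 4)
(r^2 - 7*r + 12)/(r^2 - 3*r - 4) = (r - 3)/(r + 1)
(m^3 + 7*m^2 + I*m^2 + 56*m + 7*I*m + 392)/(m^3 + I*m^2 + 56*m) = (m + 7)/m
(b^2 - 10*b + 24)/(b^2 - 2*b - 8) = (b - 6)/(b + 2)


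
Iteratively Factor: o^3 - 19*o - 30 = (o + 3)*(o^2 - 3*o - 10) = (o + 2)*(o + 3)*(o - 5)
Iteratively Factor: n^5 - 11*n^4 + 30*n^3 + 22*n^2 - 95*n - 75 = (n - 5)*(n^4 - 6*n^3 + 22*n + 15) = (n - 5)*(n + 1)*(n^3 - 7*n^2 + 7*n + 15) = (n - 5)^2*(n + 1)*(n^2 - 2*n - 3) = (n - 5)^2*(n + 1)^2*(n - 3)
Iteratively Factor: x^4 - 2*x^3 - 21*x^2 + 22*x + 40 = (x - 2)*(x^3 - 21*x - 20) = (x - 5)*(x - 2)*(x^2 + 5*x + 4) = (x - 5)*(x - 2)*(x + 1)*(x + 4)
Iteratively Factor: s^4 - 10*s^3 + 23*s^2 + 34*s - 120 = (s + 2)*(s^3 - 12*s^2 + 47*s - 60) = (s - 5)*(s + 2)*(s^2 - 7*s + 12) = (s - 5)*(s - 3)*(s + 2)*(s - 4)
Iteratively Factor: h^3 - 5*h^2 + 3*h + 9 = (h - 3)*(h^2 - 2*h - 3) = (h - 3)*(h + 1)*(h - 3)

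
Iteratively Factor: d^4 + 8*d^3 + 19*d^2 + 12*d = (d)*(d^3 + 8*d^2 + 19*d + 12) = d*(d + 4)*(d^2 + 4*d + 3) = d*(d + 3)*(d + 4)*(d + 1)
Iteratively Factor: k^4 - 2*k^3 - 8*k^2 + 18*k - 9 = (k + 3)*(k^3 - 5*k^2 + 7*k - 3) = (k - 1)*(k + 3)*(k^2 - 4*k + 3) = (k - 1)^2*(k + 3)*(k - 3)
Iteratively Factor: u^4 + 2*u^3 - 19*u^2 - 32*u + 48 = (u + 3)*(u^3 - u^2 - 16*u + 16) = (u - 1)*(u + 3)*(u^2 - 16) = (u - 1)*(u + 3)*(u + 4)*(u - 4)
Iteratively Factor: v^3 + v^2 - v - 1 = (v + 1)*(v^2 - 1) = (v + 1)^2*(v - 1)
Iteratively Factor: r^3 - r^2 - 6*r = (r + 2)*(r^2 - 3*r) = r*(r + 2)*(r - 3)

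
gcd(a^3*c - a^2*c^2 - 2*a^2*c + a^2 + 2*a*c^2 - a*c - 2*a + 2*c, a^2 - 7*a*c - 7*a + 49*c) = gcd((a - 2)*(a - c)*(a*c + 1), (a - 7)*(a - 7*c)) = 1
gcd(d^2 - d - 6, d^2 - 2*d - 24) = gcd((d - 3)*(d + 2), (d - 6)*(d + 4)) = 1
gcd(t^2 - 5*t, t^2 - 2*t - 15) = t - 5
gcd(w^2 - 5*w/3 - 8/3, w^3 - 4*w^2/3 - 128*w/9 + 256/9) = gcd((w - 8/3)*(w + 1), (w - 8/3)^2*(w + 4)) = w - 8/3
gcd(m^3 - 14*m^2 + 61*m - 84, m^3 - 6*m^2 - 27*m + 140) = m^2 - 11*m + 28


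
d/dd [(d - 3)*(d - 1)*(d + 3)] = 3*d^2 - 2*d - 9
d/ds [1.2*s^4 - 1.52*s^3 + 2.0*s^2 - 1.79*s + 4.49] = 4.8*s^3 - 4.56*s^2 + 4.0*s - 1.79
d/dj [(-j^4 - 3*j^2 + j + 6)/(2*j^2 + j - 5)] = ((4*j + 1)*(j^4 + 3*j^2 - j - 6) + (2*j^2 + j - 5)*(-4*j^3 - 6*j + 1))/(2*j^2 + j - 5)^2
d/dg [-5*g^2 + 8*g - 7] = 8 - 10*g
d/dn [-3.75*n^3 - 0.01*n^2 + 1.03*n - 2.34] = -11.25*n^2 - 0.02*n + 1.03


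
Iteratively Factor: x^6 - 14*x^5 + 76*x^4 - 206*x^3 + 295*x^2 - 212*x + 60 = (x - 3)*(x^5 - 11*x^4 + 43*x^3 - 77*x^2 + 64*x - 20) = (x - 3)*(x - 2)*(x^4 - 9*x^3 + 25*x^2 - 27*x + 10) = (x - 3)*(x - 2)*(x - 1)*(x^3 - 8*x^2 + 17*x - 10) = (x - 3)*(x - 2)^2*(x - 1)*(x^2 - 6*x + 5) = (x - 5)*(x - 3)*(x - 2)^2*(x - 1)*(x - 1)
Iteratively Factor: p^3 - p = (p + 1)*(p^2 - p) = p*(p + 1)*(p - 1)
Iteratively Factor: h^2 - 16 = (h - 4)*(h + 4)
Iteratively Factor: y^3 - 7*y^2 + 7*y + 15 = (y - 5)*(y^2 - 2*y - 3) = (y - 5)*(y - 3)*(y + 1)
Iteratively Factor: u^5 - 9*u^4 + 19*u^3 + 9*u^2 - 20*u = (u - 1)*(u^4 - 8*u^3 + 11*u^2 + 20*u) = u*(u - 1)*(u^3 - 8*u^2 + 11*u + 20) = u*(u - 1)*(u + 1)*(u^2 - 9*u + 20) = u*(u - 5)*(u - 1)*(u + 1)*(u - 4)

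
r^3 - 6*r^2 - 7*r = r*(r - 7)*(r + 1)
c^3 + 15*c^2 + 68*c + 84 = (c + 2)*(c + 6)*(c + 7)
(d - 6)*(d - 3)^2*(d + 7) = d^4 - 5*d^3 - 39*d^2 + 261*d - 378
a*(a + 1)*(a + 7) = a^3 + 8*a^2 + 7*a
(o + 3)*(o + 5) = o^2 + 8*o + 15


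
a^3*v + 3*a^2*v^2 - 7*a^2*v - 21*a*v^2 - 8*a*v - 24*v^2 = (a - 8)*(a + 3*v)*(a*v + v)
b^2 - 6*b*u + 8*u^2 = (b - 4*u)*(b - 2*u)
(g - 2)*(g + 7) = g^2 + 5*g - 14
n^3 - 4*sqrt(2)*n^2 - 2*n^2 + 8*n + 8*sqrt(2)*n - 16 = (n - 2)*(n - 2*sqrt(2))^2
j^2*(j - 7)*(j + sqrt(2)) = j^4 - 7*j^3 + sqrt(2)*j^3 - 7*sqrt(2)*j^2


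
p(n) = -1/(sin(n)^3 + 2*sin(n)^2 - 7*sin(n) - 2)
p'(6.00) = -929.54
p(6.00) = -11.08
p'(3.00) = 0.73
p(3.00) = 0.34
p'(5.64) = -0.91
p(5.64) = -0.37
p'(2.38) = 0.07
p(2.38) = 0.18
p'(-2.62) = 2.07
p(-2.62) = -0.54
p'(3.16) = 2.02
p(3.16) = 0.53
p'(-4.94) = -0.00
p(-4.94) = 0.17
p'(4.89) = -0.04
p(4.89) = -0.17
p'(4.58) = 0.03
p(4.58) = -0.17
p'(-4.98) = -0.00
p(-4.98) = 0.17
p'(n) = -(-3*sin(n)^2*cos(n) - 4*sin(n)*cos(n) + 7*cos(n))/(sin(n)^3 + 2*sin(n)^2 - 7*sin(n) - 2)^2 = (3*sin(n)^2 + 4*sin(n) - 7)*cos(n)/(sin(n)^3 + 2*sin(n)^2 - 7*sin(n) - 2)^2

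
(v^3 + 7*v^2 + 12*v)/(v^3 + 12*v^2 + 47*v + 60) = v/(v + 5)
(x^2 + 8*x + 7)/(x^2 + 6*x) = (x^2 + 8*x + 7)/(x*(x + 6))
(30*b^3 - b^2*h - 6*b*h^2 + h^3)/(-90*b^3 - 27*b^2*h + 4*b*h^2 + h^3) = (-6*b^2 - b*h + h^2)/(18*b^2 + 9*b*h + h^2)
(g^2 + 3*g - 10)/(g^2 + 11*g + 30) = (g - 2)/(g + 6)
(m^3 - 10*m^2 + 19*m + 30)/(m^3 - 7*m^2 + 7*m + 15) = (m - 6)/(m - 3)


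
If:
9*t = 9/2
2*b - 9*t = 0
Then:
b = 9/4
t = 1/2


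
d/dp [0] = 0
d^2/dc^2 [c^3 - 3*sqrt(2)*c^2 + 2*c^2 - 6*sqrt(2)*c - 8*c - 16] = 6*c - 6*sqrt(2) + 4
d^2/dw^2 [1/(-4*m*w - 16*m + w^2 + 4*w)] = 2*(-4*m*w - 16*m + w^2 + 4*w - 4*(-2*m + w + 2)^2)/(4*m*w + 16*m - w^2 - 4*w)^3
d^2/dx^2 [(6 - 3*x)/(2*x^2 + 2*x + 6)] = 3*(-(x - 2)*(2*x + 1)^2 + (3*x - 1)*(x^2 + x + 3))/(x^2 + x + 3)^3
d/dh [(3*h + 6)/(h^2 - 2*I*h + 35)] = 3*(h^2 - 2*I*h - 2*(h + 2)*(h - I) + 35)/(h^2 - 2*I*h + 35)^2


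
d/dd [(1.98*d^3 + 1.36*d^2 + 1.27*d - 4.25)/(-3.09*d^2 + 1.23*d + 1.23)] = (-6.1182*d^4 + 4.8708*d^3 + 12.9033*d^2 - 22.9194*d + 6.7896)/(9.5481*d^4 - 7.6014*d^3 - 6.0885*d^2 + 3.0258*d + 1.5129)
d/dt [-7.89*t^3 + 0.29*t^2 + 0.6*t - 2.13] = -23.67*t^2 + 0.58*t + 0.6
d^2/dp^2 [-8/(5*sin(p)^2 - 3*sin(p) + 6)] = 8*(100*sin(p)^4 - 45*sin(p)^3 - 261*sin(p)^2 + 108*sin(p) + 42)/(5*sin(p)^2 - 3*sin(p) + 6)^3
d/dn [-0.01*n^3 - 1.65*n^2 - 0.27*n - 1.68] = -0.03*n^2 - 3.3*n - 0.27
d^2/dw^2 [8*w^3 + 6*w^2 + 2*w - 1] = 48*w + 12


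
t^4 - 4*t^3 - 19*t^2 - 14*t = t*(t - 7)*(t + 1)*(t + 2)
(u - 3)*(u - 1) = u^2 - 4*u + 3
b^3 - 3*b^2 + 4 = (b - 2)^2*(b + 1)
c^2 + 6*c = c*(c + 6)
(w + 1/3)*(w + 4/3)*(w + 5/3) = w^3 + 10*w^2/3 + 29*w/9 + 20/27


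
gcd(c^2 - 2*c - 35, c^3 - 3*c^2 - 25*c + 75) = c + 5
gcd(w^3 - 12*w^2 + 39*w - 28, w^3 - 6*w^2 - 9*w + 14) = w^2 - 8*w + 7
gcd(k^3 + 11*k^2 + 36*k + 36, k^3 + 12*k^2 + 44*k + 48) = k^2 + 8*k + 12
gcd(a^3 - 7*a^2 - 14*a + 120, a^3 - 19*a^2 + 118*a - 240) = a^2 - 11*a + 30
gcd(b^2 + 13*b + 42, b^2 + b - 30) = b + 6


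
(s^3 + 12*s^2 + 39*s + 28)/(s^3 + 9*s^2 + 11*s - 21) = (s^2 + 5*s + 4)/(s^2 + 2*s - 3)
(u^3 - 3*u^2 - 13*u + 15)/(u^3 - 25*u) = (u^2 + 2*u - 3)/(u*(u + 5))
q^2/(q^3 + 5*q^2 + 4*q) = q/(q^2 + 5*q + 4)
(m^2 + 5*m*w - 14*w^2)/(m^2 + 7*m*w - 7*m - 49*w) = (m - 2*w)/(m - 7)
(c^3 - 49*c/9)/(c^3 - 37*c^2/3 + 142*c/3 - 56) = c*(3*c + 7)/(3*(c^2 - 10*c + 24))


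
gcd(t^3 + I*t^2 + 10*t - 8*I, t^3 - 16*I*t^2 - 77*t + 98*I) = t - 2*I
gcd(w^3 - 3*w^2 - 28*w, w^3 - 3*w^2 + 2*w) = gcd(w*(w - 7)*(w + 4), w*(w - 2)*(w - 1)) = w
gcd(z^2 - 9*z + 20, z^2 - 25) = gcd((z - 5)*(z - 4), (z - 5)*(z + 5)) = z - 5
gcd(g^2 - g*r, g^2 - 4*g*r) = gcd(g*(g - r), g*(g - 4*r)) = g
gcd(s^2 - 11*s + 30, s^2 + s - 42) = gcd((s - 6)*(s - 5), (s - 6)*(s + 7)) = s - 6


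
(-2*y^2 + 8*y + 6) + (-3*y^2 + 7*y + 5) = -5*y^2 + 15*y + 11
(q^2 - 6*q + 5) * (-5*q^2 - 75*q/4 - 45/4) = -5*q^4 + 45*q^3/4 + 305*q^2/4 - 105*q/4 - 225/4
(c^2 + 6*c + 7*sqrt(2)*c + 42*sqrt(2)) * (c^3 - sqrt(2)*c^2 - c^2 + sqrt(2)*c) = c^5 + 5*c^4 + 6*sqrt(2)*c^4 - 20*c^3 + 30*sqrt(2)*c^3 - 70*c^2 - 36*sqrt(2)*c^2 + 84*c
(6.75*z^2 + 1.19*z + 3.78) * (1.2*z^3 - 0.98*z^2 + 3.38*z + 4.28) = 8.1*z^5 - 5.187*z^4 + 26.1848*z^3 + 29.2078*z^2 + 17.8696*z + 16.1784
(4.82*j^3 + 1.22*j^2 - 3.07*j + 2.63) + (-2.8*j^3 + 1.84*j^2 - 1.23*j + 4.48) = 2.02*j^3 + 3.06*j^2 - 4.3*j + 7.11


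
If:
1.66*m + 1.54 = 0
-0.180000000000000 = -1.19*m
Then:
No Solution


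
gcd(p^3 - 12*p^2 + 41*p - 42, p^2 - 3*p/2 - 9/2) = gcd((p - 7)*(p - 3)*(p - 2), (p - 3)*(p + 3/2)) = p - 3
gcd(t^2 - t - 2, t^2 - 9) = 1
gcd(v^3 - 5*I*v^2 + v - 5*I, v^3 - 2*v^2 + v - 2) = v^2 + 1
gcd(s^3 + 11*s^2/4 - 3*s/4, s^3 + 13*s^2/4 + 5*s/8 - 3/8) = s^2 + 11*s/4 - 3/4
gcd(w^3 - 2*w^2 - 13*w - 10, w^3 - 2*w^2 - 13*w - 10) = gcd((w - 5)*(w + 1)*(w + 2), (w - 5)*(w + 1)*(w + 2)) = w^3 - 2*w^2 - 13*w - 10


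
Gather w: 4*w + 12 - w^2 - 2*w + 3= -w^2 + 2*w + 15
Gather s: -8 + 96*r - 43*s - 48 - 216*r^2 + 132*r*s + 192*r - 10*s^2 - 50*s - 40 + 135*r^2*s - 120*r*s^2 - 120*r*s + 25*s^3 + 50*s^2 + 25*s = -216*r^2 + 288*r + 25*s^3 + s^2*(40 - 120*r) + s*(135*r^2 + 12*r - 68) - 96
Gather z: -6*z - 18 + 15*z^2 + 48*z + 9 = 15*z^2 + 42*z - 9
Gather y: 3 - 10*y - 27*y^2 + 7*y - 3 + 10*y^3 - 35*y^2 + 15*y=10*y^3 - 62*y^2 + 12*y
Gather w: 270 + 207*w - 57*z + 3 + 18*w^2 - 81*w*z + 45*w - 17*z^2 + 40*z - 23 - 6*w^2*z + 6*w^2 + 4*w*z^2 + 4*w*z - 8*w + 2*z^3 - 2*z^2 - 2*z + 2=w^2*(24 - 6*z) + w*(4*z^2 - 77*z + 244) + 2*z^3 - 19*z^2 - 19*z + 252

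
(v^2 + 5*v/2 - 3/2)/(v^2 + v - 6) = (v - 1/2)/(v - 2)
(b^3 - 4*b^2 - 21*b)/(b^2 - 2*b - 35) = b*(b + 3)/(b + 5)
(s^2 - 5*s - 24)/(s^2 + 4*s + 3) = (s - 8)/(s + 1)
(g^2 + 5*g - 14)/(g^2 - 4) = (g + 7)/(g + 2)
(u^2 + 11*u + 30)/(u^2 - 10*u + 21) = (u^2 + 11*u + 30)/(u^2 - 10*u + 21)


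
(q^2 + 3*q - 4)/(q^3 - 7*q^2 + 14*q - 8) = (q + 4)/(q^2 - 6*q + 8)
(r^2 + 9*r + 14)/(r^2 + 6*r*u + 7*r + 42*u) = (r + 2)/(r + 6*u)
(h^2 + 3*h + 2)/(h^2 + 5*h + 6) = (h + 1)/(h + 3)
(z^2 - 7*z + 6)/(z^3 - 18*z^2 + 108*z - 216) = (z - 1)/(z^2 - 12*z + 36)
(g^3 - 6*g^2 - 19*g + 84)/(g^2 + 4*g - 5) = (g^3 - 6*g^2 - 19*g + 84)/(g^2 + 4*g - 5)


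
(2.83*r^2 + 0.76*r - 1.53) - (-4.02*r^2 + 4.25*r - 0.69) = 6.85*r^2 - 3.49*r - 0.84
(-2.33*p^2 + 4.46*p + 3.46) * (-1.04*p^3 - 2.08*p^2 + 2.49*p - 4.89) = 2.4232*p^5 + 0.208*p^4 - 18.6769*p^3 + 15.3023*p^2 - 13.194*p - 16.9194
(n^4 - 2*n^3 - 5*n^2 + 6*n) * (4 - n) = -n^5 + 6*n^4 - 3*n^3 - 26*n^2 + 24*n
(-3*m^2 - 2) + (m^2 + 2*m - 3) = -2*m^2 + 2*m - 5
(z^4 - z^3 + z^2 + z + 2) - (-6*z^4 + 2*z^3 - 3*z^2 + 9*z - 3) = 7*z^4 - 3*z^3 + 4*z^2 - 8*z + 5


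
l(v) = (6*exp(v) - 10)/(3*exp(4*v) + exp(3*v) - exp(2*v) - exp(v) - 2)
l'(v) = (6*exp(v) - 10)*(-12*exp(4*v) - 3*exp(3*v) + 2*exp(2*v) + exp(v))/(3*exp(4*v) + exp(3*v) - exp(2*v) - exp(v) - 2)^2 + 6*exp(v)/(3*exp(4*v) + exp(3*v) - exp(2*v) - exp(v) - 2) = 2*(-(3*exp(v) - 5)*(12*exp(3*v) + 3*exp(2*v) - 2*exp(v) - 1) + 9*exp(4*v) + 3*exp(3*v) - 3*exp(2*v) - 3*exp(v) - 6)*exp(v)/(-3*exp(4*v) - exp(3*v) + exp(2*v) + exp(v) + 2)^2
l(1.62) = 0.01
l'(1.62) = -0.02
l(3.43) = 0.00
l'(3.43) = -0.00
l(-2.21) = 4.41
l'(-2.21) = -0.58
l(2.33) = 0.00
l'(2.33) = -0.00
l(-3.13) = 4.76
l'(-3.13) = -0.24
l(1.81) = 0.01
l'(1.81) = -0.02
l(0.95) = 0.04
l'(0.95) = -0.05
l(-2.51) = 4.56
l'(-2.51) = -0.44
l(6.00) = 0.00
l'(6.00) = 0.00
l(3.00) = 0.00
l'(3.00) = 0.00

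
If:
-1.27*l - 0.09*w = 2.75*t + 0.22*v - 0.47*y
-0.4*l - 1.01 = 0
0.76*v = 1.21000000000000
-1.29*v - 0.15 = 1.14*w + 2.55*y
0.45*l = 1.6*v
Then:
No Solution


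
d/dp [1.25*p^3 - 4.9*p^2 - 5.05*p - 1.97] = 3.75*p^2 - 9.8*p - 5.05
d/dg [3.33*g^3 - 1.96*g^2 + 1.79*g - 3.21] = 9.99*g^2 - 3.92*g + 1.79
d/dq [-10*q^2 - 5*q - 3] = -20*q - 5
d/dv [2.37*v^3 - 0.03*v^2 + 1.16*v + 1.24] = 7.11*v^2 - 0.06*v + 1.16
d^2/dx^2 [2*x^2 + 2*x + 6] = 4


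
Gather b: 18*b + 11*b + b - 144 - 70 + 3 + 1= 30*b - 210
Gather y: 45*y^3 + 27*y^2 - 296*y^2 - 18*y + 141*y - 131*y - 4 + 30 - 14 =45*y^3 - 269*y^2 - 8*y + 12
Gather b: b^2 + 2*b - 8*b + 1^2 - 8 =b^2 - 6*b - 7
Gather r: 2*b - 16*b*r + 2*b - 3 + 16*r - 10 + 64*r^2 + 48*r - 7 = 4*b + 64*r^2 + r*(64 - 16*b) - 20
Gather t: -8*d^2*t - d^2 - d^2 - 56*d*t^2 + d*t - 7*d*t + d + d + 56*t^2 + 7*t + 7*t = -2*d^2 + 2*d + t^2*(56 - 56*d) + t*(-8*d^2 - 6*d + 14)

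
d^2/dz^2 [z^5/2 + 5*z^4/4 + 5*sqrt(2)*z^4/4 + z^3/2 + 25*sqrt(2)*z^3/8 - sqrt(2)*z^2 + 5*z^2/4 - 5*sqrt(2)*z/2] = 10*z^3 + 15*z^2 + 15*sqrt(2)*z^2 + 3*z + 75*sqrt(2)*z/4 - 2*sqrt(2) + 5/2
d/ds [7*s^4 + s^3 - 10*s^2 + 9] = s*(28*s^2 + 3*s - 20)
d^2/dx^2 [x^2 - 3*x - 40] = 2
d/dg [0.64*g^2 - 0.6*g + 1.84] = 1.28*g - 0.6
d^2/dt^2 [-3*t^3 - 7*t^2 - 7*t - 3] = -18*t - 14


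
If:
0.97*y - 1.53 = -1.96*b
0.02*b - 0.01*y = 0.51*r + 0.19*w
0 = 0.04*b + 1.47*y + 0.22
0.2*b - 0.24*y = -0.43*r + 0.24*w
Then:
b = 0.87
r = -0.18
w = 0.58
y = -0.17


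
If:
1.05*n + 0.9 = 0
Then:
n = -0.86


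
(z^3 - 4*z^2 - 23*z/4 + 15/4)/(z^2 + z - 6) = (z^3 - 4*z^2 - 23*z/4 + 15/4)/(z^2 + z - 6)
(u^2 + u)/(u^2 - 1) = u/(u - 1)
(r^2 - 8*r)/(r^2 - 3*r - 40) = r/(r + 5)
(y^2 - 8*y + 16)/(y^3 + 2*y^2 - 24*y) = (y - 4)/(y*(y + 6))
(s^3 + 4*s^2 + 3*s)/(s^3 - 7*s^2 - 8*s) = (s + 3)/(s - 8)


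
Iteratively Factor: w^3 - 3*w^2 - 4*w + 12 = (w + 2)*(w^2 - 5*w + 6) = (w - 3)*(w + 2)*(w - 2)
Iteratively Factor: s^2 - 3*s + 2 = (s - 1)*(s - 2)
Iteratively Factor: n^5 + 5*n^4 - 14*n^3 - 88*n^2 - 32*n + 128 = (n - 4)*(n^4 + 9*n^3 + 22*n^2 - 32) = (n - 4)*(n - 1)*(n^3 + 10*n^2 + 32*n + 32) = (n - 4)*(n - 1)*(n + 4)*(n^2 + 6*n + 8) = (n - 4)*(n - 1)*(n + 4)^2*(n + 2)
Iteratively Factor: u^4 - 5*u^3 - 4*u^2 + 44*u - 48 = (u - 4)*(u^3 - u^2 - 8*u + 12) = (u - 4)*(u - 2)*(u^2 + u - 6) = (u - 4)*(u - 2)*(u + 3)*(u - 2)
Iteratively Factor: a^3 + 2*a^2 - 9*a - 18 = (a - 3)*(a^2 + 5*a + 6) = (a - 3)*(a + 2)*(a + 3)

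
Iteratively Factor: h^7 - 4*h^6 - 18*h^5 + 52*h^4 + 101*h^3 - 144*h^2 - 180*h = (h + 2)*(h^6 - 6*h^5 - 6*h^4 + 64*h^3 - 27*h^2 - 90*h) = (h + 1)*(h + 2)*(h^5 - 7*h^4 + h^3 + 63*h^2 - 90*h) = h*(h + 1)*(h + 2)*(h^4 - 7*h^3 + h^2 + 63*h - 90) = h*(h - 3)*(h + 1)*(h + 2)*(h^3 - 4*h^2 - 11*h + 30) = h*(h - 5)*(h - 3)*(h + 1)*(h + 2)*(h^2 + h - 6) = h*(h - 5)*(h - 3)*(h + 1)*(h + 2)*(h + 3)*(h - 2)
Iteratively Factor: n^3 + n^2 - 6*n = (n)*(n^2 + n - 6) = n*(n + 3)*(n - 2)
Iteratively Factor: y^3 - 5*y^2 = (y)*(y^2 - 5*y) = y*(y - 5)*(y)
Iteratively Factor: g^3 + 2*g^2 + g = (g)*(g^2 + 2*g + 1) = g*(g + 1)*(g + 1)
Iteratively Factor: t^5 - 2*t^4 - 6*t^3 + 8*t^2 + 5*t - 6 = (t + 2)*(t^4 - 4*t^3 + 2*t^2 + 4*t - 3) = (t - 3)*(t + 2)*(t^3 - t^2 - t + 1) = (t - 3)*(t - 1)*(t + 2)*(t^2 - 1) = (t - 3)*(t - 1)*(t + 1)*(t + 2)*(t - 1)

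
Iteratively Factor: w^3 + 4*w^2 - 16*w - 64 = (w + 4)*(w^2 - 16) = (w + 4)^2*(w - 4)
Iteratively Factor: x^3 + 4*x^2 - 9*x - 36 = (x - 3)*(x^2 + 7*x + 12) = (x - 3)*(x + 4)*(x + 3)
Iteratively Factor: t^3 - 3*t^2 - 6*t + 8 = (t + 2)*(t^2 - 5*t + 4) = (t - 4)*(t + 2)*(t - 1)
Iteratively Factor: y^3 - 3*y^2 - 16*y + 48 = (y + 4)*(y^2 - 7*y + 12) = (y - 4)*(y + 4)*(y - 3)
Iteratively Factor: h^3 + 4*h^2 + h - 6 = (h + 2)*(h^2 + 2*h - 3) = (h - 1)*(h + 2)*(h + 3)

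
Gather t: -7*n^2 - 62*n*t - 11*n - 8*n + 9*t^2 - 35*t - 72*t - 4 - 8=-7*n^2 - 19*n + 9*t^2 + t*(-62*n - 107) - 12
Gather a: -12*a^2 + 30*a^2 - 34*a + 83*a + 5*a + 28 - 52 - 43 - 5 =18*a^2 + 54*a - 72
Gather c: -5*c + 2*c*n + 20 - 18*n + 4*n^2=c*(2*n - 5) + 4*n^2 - 18*n + 20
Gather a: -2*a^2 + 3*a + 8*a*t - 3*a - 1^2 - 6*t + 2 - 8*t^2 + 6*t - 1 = -2*a^2 + 8*a*t - 8*t^2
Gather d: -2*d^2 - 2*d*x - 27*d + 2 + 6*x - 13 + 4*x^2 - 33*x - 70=-2*d^2 + d*(-2*x - 27) + 4*x^2 - 27*x - 81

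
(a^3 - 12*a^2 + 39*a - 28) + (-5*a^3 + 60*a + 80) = -4*a^3 - 12*a^2 + 99*a + 52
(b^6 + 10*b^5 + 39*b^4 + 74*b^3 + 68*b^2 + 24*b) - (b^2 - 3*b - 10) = b^6 + 10*b^5 + 39*b^4 + 74*b^3 + 67*b^2 + 27*b + 10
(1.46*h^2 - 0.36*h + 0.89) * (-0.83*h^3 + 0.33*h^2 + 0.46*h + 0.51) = -1.2118*h^5 + 0.7806*h^4 - 0.1859*h^3 + 0.8727*h^2 + 0.2258*h + 0.4539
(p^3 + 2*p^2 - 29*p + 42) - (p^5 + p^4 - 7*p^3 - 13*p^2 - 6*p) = -p^5 - p^4 + 8*p^3 + 15*p^2 - 23*p + 42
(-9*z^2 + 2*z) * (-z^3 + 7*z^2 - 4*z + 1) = 9*z^5 - 65*z^4 + 50*z^3 - 17*z^2 + 2*z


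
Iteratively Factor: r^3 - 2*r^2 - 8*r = (r - 4)*(r^2 + 2*r) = r*(r - 4)*(r + 2)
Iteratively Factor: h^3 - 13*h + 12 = (h - 3)*(h^2 + 3*h - 4) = (h - 3)*(h - 1)*(h + 4)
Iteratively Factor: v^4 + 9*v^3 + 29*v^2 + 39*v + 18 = (v + 1)*(v^3 + 8*v^2 + 21*v + 18) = (v + 1)*(v + 3)*(v^2 + 5*v + 6) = (v + 1)*(v + 2)*(v + 3)*(v + 3)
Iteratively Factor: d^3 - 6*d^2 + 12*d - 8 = (d - 2)*(d^2 - 4*d + 4) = (d - 2)^2*(d - 2)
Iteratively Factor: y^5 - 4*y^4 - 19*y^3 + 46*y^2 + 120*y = (y + 2)*(y^4 - 6*y^3 - 7*y^2 + 60*y) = (y - 5)*(y + 2)*(y^3 - y^2 - 12*y) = (y - 5)*(y - 4)*(y + 2)*(y^2 + 3*y) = (y - 5)*(y - 4)*(y + 2)*(y + 3)*(y)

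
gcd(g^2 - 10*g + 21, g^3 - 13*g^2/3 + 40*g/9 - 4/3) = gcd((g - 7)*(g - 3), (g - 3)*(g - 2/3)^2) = g - 3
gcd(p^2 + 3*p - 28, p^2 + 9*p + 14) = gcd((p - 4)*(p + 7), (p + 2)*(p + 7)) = p + 7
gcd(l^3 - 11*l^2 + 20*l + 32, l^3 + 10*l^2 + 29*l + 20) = l + 1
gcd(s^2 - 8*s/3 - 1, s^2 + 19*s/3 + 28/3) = 1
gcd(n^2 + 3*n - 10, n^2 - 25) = n + 5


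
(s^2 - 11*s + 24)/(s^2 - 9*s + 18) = (s - 8)/(s - 6)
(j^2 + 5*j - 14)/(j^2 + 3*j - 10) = (j + 7)/(j + 5)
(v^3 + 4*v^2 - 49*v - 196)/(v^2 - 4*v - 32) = (v^2 - 49)/(v - 8)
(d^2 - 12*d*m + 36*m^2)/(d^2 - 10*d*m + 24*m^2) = (d - 6*m)/(d - 4*m)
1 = 1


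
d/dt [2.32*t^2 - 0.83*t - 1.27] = 4.64*t - 0.83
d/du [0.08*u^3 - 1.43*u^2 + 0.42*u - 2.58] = 0.24*u^2 - 2.86*u + 0.42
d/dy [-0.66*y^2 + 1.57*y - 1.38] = 1.57 - 1.32*y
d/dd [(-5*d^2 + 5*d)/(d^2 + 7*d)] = -40/(d^2 + 14*d + 49)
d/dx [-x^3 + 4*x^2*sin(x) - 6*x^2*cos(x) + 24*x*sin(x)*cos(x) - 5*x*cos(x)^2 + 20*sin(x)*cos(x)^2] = 6*x^2*sin(x) + 4*x^2*cos(x) - 3*x^2 + 8*x*sin(x) + 5*x*sin(2*x) - 12*x*cos(x) + 24*x*cos(2*x) + 12*sin(2*x) + 5*cos(x) - 5*cos(2*x)/2 + 15*cos(3*x) - 5/2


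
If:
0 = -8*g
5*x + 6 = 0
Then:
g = 0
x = -6/5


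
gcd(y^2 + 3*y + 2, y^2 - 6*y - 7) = y + 1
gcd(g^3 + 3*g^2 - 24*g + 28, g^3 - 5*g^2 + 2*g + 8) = g - 2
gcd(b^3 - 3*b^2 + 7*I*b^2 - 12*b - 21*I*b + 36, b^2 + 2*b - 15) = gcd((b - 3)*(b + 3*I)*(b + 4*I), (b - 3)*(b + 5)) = b - 3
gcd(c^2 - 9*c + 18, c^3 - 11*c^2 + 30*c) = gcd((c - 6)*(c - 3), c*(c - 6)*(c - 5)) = c - 6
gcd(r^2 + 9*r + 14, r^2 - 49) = r + 7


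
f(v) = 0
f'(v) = 0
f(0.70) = 0.00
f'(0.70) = 0.00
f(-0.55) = 0.00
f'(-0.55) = 0.00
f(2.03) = 0.00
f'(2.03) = 0.00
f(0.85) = 0.00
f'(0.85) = 0.00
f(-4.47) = 0.00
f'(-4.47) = 0.00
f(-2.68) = 0.00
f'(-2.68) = 0.00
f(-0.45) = 0.00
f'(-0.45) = 0.00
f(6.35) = 0.00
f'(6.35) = 0.00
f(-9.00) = 0.00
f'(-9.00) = 0.00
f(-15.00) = 0.00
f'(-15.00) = 0.00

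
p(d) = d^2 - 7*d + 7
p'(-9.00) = -25.00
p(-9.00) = 151.00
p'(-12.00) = -31.00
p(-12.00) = 235.00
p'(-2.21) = -11.42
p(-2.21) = 27.35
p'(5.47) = 3.94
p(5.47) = -1.37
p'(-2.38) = -11.76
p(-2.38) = 29.32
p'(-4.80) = -16.60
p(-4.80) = 63.64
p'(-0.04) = -7.08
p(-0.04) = 7.28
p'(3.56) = 0.12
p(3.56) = -5.25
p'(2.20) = -2.60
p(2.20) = -3.56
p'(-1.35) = -9.70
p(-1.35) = 18.27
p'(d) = 2*d - 7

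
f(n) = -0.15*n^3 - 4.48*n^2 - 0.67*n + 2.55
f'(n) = -0.45*n^2 - 8.96*n - 0.67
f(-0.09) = 2.57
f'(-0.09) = 0.13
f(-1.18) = -2.65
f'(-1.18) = 9.28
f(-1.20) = -2.84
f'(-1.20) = 9.43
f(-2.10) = -14.41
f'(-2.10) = 16.16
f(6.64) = -243.33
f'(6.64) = -80.00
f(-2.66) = -24.54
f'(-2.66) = 19.98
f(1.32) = -6.49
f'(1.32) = -13.28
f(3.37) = -56.33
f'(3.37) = -35.98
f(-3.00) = -31.71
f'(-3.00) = 22.16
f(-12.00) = -375.33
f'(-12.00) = 42.05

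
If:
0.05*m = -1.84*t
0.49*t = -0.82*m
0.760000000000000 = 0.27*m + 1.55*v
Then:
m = 0.00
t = 0.00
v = 0.49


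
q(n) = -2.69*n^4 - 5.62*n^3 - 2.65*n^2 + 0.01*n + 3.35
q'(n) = -10.76*n^3 - 16.86*n^2 - 5.3*n + 0.01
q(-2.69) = -47.31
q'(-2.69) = 101.71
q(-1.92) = -3.22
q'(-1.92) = 24.19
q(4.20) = -1296.77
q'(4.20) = -1116.85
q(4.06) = -1147.30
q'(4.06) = -1019.52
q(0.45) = 2.20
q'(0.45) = -6.77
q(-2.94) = -77.74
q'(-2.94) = 143.30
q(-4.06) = -395.16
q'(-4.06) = 463.71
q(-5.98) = -2329.64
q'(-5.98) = 1729.78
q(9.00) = -21957.28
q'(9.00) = -9257.39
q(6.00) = -4792.15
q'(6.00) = -2962.91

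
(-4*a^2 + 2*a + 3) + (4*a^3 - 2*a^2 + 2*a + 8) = 4*a^3 - 6*a^2 + 4*a + 11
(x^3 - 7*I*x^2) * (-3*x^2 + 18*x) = -3*x^5 + 18*x^4 + 21*I*x^4 - 126*I*x^3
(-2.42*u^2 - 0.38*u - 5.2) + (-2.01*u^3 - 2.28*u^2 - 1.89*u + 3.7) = -2.01*u^3 - 4.7*u^2 - 2.27*u - 1.5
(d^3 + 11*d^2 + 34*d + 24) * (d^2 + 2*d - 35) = d^5 + 13*d^4 + 21*d^3 - 293*d^2 - 1142*d - 840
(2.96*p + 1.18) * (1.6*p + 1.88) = 4.736*p^2 + 7.4528*p + 2.2184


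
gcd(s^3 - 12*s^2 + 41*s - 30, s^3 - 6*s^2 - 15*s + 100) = s - 5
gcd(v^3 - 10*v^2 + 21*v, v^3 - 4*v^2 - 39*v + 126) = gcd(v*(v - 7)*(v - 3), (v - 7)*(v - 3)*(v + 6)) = v^2 - 10*v + 21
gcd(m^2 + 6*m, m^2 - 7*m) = m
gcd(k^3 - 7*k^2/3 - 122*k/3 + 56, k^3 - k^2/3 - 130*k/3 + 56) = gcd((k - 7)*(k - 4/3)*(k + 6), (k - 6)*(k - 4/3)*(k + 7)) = k - 4/3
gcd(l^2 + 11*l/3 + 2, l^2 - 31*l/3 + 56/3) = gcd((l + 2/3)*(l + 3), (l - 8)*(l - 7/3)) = 1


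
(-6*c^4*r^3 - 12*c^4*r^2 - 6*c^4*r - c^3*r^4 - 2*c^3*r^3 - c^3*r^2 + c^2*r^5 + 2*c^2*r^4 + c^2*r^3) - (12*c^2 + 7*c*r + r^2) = -6*c^4*r^3 - 12*c^4*r^2 - 6*c^4*r - c^3*r^4 - 2*c^3*r^3 - c^3*r^2 + c^2*r^5 + 2*c^2*r^4 + c^2*r^3 - 12*c^2 - 7*c*r - r^2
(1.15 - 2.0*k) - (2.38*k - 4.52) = 5.67 - 4.38*k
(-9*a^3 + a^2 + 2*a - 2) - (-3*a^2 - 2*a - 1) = -9*a^3 + 4*a^2 + 4*a - 1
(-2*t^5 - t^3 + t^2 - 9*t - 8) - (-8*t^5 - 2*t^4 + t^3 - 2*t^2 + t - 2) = 6*t^5 + 2*t^4 - 2*t^3 + 3*t^2 - 10*t - 6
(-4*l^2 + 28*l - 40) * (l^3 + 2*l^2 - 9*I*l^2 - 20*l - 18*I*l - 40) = -4*l^5 + 20*l^4 + 36*I*l^4 + 96*l^3 - 180*I*l^3 - 480*l^2 - 144*I*l^2 - 320*l + 720*I*l + 1600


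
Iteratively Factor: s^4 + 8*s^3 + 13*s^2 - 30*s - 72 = (s + 4)*(s^3 + 4*s^2 - 3*s - 18) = (s - 2)*(s + 4)*(s^2 + 6*s + 9) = (s - 2)*(s + 3)*(s + 4)*(s + 3)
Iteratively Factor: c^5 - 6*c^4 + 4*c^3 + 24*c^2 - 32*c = (c - 4)*(c^4 - 2*c^3 - 4*c^2 + 8*c) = (c - 4)*(c - 2)*(c^3 - 4*c) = (c - 4)*(c - 2)^2*(c^2 + 2*c) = c*(c - 4)*(c - 2)^2*(c + 2)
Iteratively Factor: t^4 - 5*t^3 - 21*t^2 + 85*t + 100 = (t + 4)*(t^3 - 9*t^2 + 15*t + 25) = (t - 5)*(t + 4)*(t^2 - 4*t - 5) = (t - 5)^2*(t + 4)*(t + 1)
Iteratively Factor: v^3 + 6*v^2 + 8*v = (v + 4)*(v^2 + 2*v) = (v + 2)*(v + 4)*(v)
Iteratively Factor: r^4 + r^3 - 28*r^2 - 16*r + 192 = (r + 4)*(r^3 - 3*r^2 - 16*r + 48) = (r + 4)^2*(r^2 - 7*r + 12) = (r - 3)*(r + 4)^2*(r - 4)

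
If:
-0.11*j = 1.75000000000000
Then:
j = -15.91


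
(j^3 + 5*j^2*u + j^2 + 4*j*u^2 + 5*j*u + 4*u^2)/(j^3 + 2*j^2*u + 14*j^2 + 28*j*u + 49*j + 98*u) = (j^3 + 5*j^2*u + j^2 + 4*j*u^2 + 5*j*u + 4*u^2)/(j^3 + 2*j^2*u + 14*j^2 + 28*j*u + 49*j + 98*u)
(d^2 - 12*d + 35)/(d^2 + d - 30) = (d - 7)/(d + 6)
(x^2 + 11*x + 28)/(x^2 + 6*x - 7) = (x + 4)/(x - 1)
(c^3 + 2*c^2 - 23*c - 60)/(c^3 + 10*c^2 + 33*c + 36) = (c - 5)/(c + 3)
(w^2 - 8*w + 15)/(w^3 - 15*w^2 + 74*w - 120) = (w - 3)/(w^2 - 10*w + 24)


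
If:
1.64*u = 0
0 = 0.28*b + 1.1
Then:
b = -3.93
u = 0.00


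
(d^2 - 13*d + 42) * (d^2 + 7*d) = d^4 - 6*d^3 - 49*d^2 + 294*d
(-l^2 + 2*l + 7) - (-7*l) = -l^2 + 9*l + 7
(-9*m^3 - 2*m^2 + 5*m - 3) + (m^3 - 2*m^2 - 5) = -8*m^3 - 4*m^2 + 5*m - 8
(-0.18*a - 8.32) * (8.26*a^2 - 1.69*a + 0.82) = -1.4868*a^3 - 68.419*a^2 + 13.9132*a - 6.8224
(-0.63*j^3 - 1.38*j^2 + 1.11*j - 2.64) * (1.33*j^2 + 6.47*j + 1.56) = -0.8379*j^5 - 5.9115*j^4 - 8.4351*j^3 + 1.5177*j^2 - 15.3492*j - 4.1184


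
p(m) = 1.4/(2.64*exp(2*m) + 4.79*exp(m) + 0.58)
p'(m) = 1.4*(-5.28*exp(2*m) - 4.79*exp(m))/(2.64*exp(2*m) + 4.79*exp(m) + 0.58)^2 = (-7.392*exp(m) - 6.706)*exp(m)/(2.64*exp(2*m) + 4.79*exp(m) + 0.58)^2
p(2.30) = 0.00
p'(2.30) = -0.01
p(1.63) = 0.01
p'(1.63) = -0.03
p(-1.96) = 1.07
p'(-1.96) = -0.64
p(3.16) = 0.00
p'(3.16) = -0.00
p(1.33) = 0.02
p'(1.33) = -0.04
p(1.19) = 0.03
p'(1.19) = -0.05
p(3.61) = 0.00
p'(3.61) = -0.00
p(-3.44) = 1.90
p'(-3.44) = -0.41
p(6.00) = 0.00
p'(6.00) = 0.00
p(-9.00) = 2.41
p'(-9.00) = 0.00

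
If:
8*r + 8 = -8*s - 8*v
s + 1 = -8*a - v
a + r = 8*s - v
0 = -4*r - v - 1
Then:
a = -1/215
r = -8/215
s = -24/215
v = -183/215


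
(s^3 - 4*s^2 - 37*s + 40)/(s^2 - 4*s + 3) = (s^2 - 3*s - 40)/(s - 3)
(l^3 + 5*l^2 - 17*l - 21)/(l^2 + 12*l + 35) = (l^2 - 2*l - 3)/(l + 5)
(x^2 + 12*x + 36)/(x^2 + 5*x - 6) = (x + 6)/(x - 1)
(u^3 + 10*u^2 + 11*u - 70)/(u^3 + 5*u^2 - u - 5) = (u^2 + 5*u - 14)/(u^2 - 1)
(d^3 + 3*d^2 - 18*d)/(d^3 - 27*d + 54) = d/(d - 3)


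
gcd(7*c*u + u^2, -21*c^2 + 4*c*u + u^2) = 7*c + u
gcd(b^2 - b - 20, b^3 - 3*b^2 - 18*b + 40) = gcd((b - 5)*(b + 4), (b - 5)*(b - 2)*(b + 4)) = b^2 - b - 20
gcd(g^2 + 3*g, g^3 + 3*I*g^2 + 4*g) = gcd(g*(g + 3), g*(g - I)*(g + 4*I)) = g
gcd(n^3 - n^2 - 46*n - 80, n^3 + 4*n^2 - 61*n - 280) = n^2 - 3*n - 40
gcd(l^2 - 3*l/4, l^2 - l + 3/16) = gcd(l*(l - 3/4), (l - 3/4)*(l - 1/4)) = l - 3/4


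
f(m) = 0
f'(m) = 0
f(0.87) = 0.00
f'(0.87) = 0.00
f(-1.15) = 0.00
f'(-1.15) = 0.00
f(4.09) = 0.00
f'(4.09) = 0.00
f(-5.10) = 0.00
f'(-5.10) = 0.00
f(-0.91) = 0.00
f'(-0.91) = 0.00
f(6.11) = 0.00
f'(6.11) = 0.00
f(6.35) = 0.00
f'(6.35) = 0.00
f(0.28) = 0.00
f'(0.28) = 0.00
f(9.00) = 0.00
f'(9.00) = 0.00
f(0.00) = 0.00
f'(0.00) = 0.00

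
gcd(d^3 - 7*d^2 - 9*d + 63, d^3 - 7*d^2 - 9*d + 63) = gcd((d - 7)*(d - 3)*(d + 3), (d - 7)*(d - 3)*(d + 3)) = d^3 - 7*d^2 - 9*d + 63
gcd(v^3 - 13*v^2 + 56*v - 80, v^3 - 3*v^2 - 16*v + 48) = v - 4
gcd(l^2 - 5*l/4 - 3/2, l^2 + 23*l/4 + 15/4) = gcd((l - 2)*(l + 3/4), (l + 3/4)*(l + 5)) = l + 3/4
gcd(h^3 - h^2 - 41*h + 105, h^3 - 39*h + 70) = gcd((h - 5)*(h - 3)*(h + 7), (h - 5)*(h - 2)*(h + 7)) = h^2 + 2*h - 35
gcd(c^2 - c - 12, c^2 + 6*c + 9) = c + 3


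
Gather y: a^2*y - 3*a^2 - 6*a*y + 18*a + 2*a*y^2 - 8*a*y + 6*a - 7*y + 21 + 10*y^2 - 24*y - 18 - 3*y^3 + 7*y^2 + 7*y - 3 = -3*a^2 + 24*a - 3*y^3 + y^2*(2*a + 17) + y*(a^2 - 14*a - 24)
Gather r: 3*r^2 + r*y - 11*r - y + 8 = 3*r^2 + r*(y - 11) - y + 8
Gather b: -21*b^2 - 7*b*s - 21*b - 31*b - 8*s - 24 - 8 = -21*b^2 + b*(-7*s - 52) - 8*s - 32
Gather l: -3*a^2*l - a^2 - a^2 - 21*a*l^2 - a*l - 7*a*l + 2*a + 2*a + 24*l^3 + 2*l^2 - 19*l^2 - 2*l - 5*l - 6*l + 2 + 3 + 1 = -2*a^2 + 4*a + 24*l^3 + l^2*(-21*a - 17) + l*(-3*a^2 - 8*a - 13) + 6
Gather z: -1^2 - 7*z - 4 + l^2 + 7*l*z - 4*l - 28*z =l^2 - 4*l + z*(7*l - 35) - 5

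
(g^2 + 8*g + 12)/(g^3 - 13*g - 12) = (g^2 + 8*g + 12)/(g^3 - 13*g - 12)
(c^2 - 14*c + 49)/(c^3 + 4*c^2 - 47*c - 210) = (c - 7)/(c^2 + 11*c + 30)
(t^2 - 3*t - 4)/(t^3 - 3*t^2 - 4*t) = 1/t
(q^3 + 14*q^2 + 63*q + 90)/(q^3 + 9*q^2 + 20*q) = (q^2 + 9*q + 18)/(q*(q + 4))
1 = 1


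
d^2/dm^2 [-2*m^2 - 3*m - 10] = -4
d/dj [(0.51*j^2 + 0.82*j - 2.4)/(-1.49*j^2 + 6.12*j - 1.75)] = (4.343*j^2 - 8.937*j + 13.253)/(2.2201*j^4 - 18.2376*j^3 + 42.6694*j^2 - 21.42*j + 3.0625)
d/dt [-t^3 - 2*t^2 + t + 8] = -3*t^2 - 4*t + 1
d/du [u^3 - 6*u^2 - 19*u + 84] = 3*u^2 - 12*u - 19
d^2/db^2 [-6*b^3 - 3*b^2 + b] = -36*b - 6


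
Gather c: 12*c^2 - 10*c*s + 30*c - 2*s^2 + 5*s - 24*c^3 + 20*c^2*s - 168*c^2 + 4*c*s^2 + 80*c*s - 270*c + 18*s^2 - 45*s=-24*c^3 + c^2*(20*s - 156) + c*(4*s^2 + 70*s - 240) + 16*s^2 - 40*s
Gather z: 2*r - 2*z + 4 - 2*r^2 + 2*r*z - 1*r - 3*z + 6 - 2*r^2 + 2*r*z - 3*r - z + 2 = -4*r^2 - 2*r + z*(4*r - 6) + 12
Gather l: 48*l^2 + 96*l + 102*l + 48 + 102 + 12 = 48*l^2 + 198*l + 162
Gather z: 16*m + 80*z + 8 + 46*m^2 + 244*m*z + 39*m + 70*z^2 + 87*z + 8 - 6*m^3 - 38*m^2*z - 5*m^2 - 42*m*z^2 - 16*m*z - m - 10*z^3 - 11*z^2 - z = -6*m^3 + 41*m^2 + 54*m - 10*z^3 + z^2*(59 - 42*m) + z*(-38*m^2 + 228*m + 166) + 16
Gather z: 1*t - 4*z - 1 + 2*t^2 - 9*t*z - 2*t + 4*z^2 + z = 2*t^2 - t + 4*z^2 + z*(-9*t - 3) - 1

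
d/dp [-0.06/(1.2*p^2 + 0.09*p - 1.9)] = (0.144*p + 0.0054)/(1.2*p^2 + 0.09*p - 1.9)^2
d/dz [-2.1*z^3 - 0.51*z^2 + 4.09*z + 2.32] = -6.3*z^2 - 1.02*z + 4.09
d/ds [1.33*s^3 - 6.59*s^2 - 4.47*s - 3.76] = 3.99*s^2 - 13.18*s - 4.47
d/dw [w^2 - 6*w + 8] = 2*w - 6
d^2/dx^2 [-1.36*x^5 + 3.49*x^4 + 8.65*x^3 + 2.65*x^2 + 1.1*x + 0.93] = -27.2*x^3 + 41.88*x^2 + 51.9*x + 5.3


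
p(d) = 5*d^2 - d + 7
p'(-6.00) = -61.00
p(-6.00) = 193.00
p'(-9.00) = -91.00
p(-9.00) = 421.00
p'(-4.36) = -44.60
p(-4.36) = 106.41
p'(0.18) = 0.80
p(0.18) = 6.98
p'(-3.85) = -39.50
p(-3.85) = 84.96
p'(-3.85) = -39.50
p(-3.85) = 84.96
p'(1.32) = 12.20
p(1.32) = 14.39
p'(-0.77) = -8.70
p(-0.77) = 10.73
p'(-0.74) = -8.40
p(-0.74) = 10.48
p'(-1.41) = -15.10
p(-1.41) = 18.35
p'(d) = 10*d - 1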